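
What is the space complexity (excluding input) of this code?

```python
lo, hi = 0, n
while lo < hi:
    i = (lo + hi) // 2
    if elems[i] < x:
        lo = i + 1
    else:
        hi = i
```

Space complexity: O(1).
Only a constant amount of auxiliary storage is used; nothing grows with n.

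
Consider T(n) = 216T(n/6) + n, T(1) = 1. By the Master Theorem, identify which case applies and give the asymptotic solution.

a=216, b=6, f(n)=n.
log_6(216) = 3 > 1.
Since f(n) = O(n^1) is polynomially smaller than n^3, Case 1 applies.
T(n) = Theta(n^3).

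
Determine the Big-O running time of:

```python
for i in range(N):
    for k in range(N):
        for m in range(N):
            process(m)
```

Time complexity: O(n^3).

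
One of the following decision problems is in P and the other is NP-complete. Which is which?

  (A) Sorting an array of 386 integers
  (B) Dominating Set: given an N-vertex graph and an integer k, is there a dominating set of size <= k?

(A) is P: merge sort runs in O(n log n).
(B) is NP-complete: reduces from Set Cover (with k part of the input).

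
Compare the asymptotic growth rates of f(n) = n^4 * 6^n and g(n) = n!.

g(n) = n! grows faster: by Stirling n! ~ (n/e)^n sqrt(2*pi*n); (n/e)^n eventually dominates n^4 * 6^n.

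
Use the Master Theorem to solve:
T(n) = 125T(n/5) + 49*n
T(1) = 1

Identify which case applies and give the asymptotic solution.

a=125, b=5, f(n)=49*n.
log_5(125) = 3 > 1.
Since f(n) = O(n^1) is polynomially smaller than n^3, Case 1 applies.
T(n) = Theta(n^3).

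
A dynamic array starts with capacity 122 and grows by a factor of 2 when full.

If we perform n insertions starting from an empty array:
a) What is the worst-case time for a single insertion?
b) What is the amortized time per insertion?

(a) Worst-case single insertion: O(n) -- when the array is full at capacity c, the resize copies all c elements, and c can be Theta(n).
(b) Resizes happen at sizes 122, 244, 488, ... Total copy cost for n insertions: 122 + 244 + ... = O(n) (geometric series with ratio 1/2). Amortized cost per insertion: O(n)/n = O(1).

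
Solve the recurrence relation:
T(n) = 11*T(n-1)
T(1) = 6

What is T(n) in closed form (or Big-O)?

Each step multiplies by 11. T(n) = T(1)*11^(n-1) = 6*11^(n-1).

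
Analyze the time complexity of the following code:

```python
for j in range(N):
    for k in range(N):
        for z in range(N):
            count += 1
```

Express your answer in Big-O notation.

Time complexity: O(n^3).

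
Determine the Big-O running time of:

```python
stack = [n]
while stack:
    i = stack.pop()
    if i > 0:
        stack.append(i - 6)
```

Time complexity: O(n).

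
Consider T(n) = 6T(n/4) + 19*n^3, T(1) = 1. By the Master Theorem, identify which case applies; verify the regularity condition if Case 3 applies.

a=6, b=4, f(n)=19*n^3.
log_4(6) = 1.292 < 3.
f(n) = Omega(n^(1.292+epsilon)) for some epsilon > 0, so Case 3 is the candidate.
Regularity: a*f(n/b) = 6*19*(n/4)^3 = (6/64)*19*n^3 <= c*f(n) with c = 6/64 < 1. Satisfied.
Case 3: T(n) = Theta(n^3).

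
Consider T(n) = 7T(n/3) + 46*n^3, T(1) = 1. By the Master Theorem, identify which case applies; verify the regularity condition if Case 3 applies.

a=7, b=3, f(n)=46*n^3.
log_3(7) = 1.771 < 3.
f(n) = Omega(n^(1.771+epsilon)) for some epsilon > 0, so Case 3 is the candidate.
Regularity: a*f(n/b) = 7*46*(n/3)^3 = (7/27)*46*n^3 <= c*f(n) with c = 7/27 < 1. Satisfied.
Case 3: T(n) = Theta(n^3).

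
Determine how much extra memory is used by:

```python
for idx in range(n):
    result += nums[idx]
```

Space complexity: O(1).
Only a constant amount of auxiliary storage is used; nothing grows with n.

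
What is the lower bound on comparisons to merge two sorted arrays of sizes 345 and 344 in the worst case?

Adversary: with |345 - 344| <= 1 the inputs can be fully interleaved so that every adjacent pair in the merged output comes from different arrays. Then each of the 688 adjacent pairs must be directly compared, or the algorithm cannot determine their relative order. Standard merge meets this bound.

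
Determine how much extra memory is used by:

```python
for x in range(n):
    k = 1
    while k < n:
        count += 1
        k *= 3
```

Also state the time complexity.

Space complexity: O(1).
Only a constant amount of auxiliary storage is used; nothing grows with n.
Time complexity: O(n log n).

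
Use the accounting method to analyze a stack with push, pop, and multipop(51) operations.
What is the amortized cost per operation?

Assign 2 credits per push (1 for the push, 1 saved for a future pop). Each pop or element popped by multipop(51) uses 1 saved credit. Total credits never go negative, so amortized cost is O(1).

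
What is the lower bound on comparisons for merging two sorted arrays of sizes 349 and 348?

Adversary argument: with sizes 349 and 348 (differing by at most 1), interleave the two arrays so that every consecutive pair in the output comes from different inputs. Then each of the 696 adjacent output pairs must be directly compared, or the algorithm cannot determine their relative order. So 696 comparisons are necessary; standard merge achieves this.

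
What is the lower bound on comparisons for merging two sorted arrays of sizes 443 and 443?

Adversary argument: with sizes 443 and 443 (differing by at most 1), interleave the two arrays so that every consecutive pair in the output comes from different inputs. Then each of the 885 adjacent output pairs must be directly compared, or the algorithm cannot determine their relative order. So 885 comparisons are necessary; standard merge achieves this.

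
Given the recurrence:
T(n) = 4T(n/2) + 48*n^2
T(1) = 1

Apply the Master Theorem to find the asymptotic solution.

a=4, b=2, f(n)=48*n^2. log_2(4) = 2. Case 2: T(n) = O(n^2 log n).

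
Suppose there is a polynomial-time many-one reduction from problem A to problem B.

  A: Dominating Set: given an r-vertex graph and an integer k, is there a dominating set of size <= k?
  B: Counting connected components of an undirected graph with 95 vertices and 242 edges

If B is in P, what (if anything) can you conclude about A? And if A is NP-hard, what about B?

A poly-time reduction A <=_p B means any A-instance can be transformed to a B-instance in poly time.
If B is in P: compose the reduction with B's poly-time algorithm to solve A in poly time, so A is in P.
If A is NP-hard: every NP problem reduces to A, which reduces to B; composing reductions, every NP problem reduces to B, so B is NP-hard.
(Here in fact A is NP-complete and B is in P, so no such reduction is known -- its existence would imply P = NP; the analysis concerns only what the assumed reduction would or would not let you conclude.)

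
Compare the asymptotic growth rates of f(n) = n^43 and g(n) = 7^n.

g(n) = 7^n grows faster: any exponential with base > 1 dominates every polynomial.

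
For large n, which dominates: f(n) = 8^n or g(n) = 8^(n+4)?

f(n) = 8^n and g(n) = 8^(n+4) are Theta of each other: 8^(n+4) = 8^4 * 8^n = Theta(8^n).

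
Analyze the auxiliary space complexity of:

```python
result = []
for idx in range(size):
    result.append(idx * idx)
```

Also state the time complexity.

Space complexity: O(n).
Auxiliary storage grows linearly with the input size n in the worst case.
Time complexity: O(n).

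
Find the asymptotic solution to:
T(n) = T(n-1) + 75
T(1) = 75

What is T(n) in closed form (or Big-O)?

Unrolling: T(n) = T(n-1) + 75 = T(n-2) + 2*75 = ... = T(1) + (n-1)*75 = 75 + (n-1)*75 = 75n.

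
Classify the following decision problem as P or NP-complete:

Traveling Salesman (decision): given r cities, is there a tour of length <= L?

This problem is NP-complete: reduces from Hamiltonian Cycle.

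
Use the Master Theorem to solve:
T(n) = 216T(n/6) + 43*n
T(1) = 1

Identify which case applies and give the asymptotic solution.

a=216, b=6, f(n)=43*n.
log_6(216) = 3 > 1.
Since f(n) = O(n^1) is polynomially smaller than n^3, Case 1 applies.
T(n) = Theta(n^3).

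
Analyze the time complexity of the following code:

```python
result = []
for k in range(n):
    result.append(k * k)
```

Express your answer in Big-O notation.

Time complexity: O(n).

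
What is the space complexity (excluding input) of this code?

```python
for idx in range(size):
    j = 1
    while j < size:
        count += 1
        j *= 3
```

Space complexity: O(1).
Only a constant amount of auxiliary storage is used; nothing grows with n.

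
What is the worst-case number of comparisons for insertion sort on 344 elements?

Insertion sort on reverse-sorted input: 1 + 2 + ... + (344-1) = 58996 comparisons.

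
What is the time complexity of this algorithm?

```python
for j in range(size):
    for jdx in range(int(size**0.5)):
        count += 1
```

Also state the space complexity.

Time complexity: O(n * sqrt(n)).
Space complexity: O(1).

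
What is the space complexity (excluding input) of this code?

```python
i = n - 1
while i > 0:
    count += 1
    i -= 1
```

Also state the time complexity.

Space complexity: O(1).
Only a constant amount of auxiliary storage is used; nothing grows with n.
Time complexity: O(n).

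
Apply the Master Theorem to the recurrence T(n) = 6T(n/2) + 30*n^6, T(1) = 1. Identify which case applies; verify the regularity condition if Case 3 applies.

a=6, b=2, f(n)=30*n^6.
log_2(6) = 2.585 < 6.
f(n) = Omega(n^(2.585+epsilon)) for some epsilon > 0, so Case 3 is the candidate.
Regularity: a*f(n/b) = 6*30*(n/2)^6 = (6/64)*30*n^6 <= c*f(n) with c = 6/64 < 1. Satisfied.
Case 3: T(n) = Theta(n^6).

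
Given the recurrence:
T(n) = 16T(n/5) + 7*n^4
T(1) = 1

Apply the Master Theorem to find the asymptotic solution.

a=16, b=5, f(n)=7*n^4. log_5(16) = 1.723 < 4. Case 3: T(n) = O(n^4).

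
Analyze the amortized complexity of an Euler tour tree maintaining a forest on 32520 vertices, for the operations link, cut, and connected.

An Euler tour tree stores each tree's Euler tour as a balanced BST keyed by tour position. On 32520 vertices: link concatenates two tours via O(1) splits/joins of size <= 2*32520 (O(log n)); cut splits the tour at the two occurrences of the edge (O(log n)); connected compares BST roots (O(log n) to find the root). All O(log n) amortized.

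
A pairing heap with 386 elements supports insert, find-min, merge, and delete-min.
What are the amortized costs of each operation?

Pairing heaps are self-adjusting heap-ordered trees. Insert and merge link two roots: O(1). Find-min reads the root: O(1). Delete-min removes the root, then pairs children in two passes; amortized cost is O(log 386) = O(log n).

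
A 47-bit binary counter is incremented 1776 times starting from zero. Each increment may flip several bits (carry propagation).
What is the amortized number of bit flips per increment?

Bit i flips on every 2^i-th increment, so over 1776 increments bit i flips floor(1776/2^i) times. Summing over i: total flips < 2 * 1776. Amortized: < 2 = O(1) per increment.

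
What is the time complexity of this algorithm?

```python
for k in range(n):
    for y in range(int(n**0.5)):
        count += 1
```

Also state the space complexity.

Time complexity: O(n * sqrt(n)).
Space complexity: O(1).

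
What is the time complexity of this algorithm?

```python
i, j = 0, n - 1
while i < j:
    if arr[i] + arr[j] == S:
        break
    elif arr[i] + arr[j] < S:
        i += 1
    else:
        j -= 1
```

Time complexity: O(n).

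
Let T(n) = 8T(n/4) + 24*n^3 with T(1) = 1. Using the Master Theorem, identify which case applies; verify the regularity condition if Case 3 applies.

a=8, b=4, f(n)=24*n^3.
log_4(8) = 1.5 < 3.
f(n) = Omega(n^(1.5+epsilon)) for some epsilon > 0, so Case 3 is the candidate.
Regularity: a*f(n/b) = 8*24*(n/4)^3 = (8/64)*24*n^3 <= c*f(n) with c = 8/64 < 1. Satisfied.
Case 3: T(n) = Theta(n^3).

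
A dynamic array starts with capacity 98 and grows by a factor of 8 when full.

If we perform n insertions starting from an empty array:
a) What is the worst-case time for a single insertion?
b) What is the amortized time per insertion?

(a) Worst-case single insertion: O(n) -- when the array is full at capacity c, the resize copies all c elements, and c can be Theta(n).
(b) Resizes happen at sizes 98, 784, 6272, ... Total copy cost for n insertions: 98 + 784 + ... = O(n) (geometric series with ratio 1/8). Amortized cost per insertion: O(n)/n = O(1).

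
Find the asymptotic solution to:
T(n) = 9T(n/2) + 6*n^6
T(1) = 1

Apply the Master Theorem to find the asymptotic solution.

a=9, b=2, f(n)=6*n^6. log_2(9) = 3.17 < 6. Case 3: T(n) = O(n^6).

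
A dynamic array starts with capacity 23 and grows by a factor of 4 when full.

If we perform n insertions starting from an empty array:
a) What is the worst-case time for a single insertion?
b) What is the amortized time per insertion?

(a) Worst-case single insertion: O(n) -- when the array is full at capacity c, the resize copies all c elements, and c can be Theta(n).
(b) Resizes happen at sizes 23, 92, 368, ... Total copy cost for n insertions: 23 + 92 + ... = O(n) (geometric series with ratio 1/4). Amortized cost per insertion: O(n)/n = O(1).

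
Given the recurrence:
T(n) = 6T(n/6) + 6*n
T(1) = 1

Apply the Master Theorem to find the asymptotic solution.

a=6, b=6, f(n)=6*n. log_6(6) = 1. Case 2: T(n) = O(n log n).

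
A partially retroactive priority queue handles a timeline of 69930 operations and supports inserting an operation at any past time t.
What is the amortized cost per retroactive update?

Partially retroactive priority queues (Demaine-Iacono-Langerman) allow updates at past times with queries only at the present. With a balanced BST over the m = 69930 timeline events tracking bridges, each retroactive insert or delete is O(log m) amortized.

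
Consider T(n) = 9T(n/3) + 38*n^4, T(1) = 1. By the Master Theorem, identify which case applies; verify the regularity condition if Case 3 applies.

a=9, b=3, f(n)=38*n^4.
log_3(9) = 2 < 4.
f(n) = Omega(n^(2+epsilon)) for some epsilon > 0, so Case 3 is the candidate.
Regularity: a*f(n/b) = 9*38*(n/3)^4 = (9/81)*38*n^4 <= c*f(n) with c = 9/81 < 1. Satisfied.
Case 3: T(n) = Theta(n^4).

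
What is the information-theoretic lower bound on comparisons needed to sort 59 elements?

There are 59! = 138683118545689835737939019720389406345902876772687432540821294940160000000000000 possible orderings. Each comparison gives 1 bit. We need at least ceil(log_2(138683118545689835737939019720389406345902876772687432540821294940160000000000000)) = 267 comparisons.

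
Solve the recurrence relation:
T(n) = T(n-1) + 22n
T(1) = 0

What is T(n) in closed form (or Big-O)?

Unrolling: T(n) = 0 + 22*(2 + 3 + ... + n) = 0 + 22*(n(n+1)/2 - 1) = O(n^2).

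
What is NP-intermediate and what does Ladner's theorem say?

NP-intermediate problems are in NP but neither in P nor NP-complete (assuming P != NP). Ladner's theorem proves such problems exist if P != NP. Graph isomorphism and integer factoring are candidate NP-intermediate problems -- no polynomial algorithm is known, but no NP-completeness proof exists either.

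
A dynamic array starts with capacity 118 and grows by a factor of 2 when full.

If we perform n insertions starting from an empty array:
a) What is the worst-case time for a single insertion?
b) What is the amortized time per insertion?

(a) Worst-case single insertion: O(n) -- when the array is full at capacity c, the resize copies all c elements, and c can be Theta(n).
(b) Resizes happen at sizes 118, 236, 472, ... Total copy cost for n insertions: 118 + 236 + ... = O(n) (geometric series with ratio 1/2). Amortized cost per insertion: O(n)/n = O(1).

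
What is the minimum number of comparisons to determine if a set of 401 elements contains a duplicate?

Determining if 401 elements are all distinct requires Omega(n log n) comparisons in the comparison model. This follows from the element distinctness lower bound.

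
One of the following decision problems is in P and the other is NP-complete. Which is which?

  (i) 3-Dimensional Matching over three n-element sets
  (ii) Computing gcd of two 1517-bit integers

(i) is NP-complete: one of Karp's 21 NP-complete problems.
(ii) is P: the Euclidean algorithm runs in polynomial time in the bit-length.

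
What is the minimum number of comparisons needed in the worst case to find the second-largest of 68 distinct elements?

Lower bound: finding the max needs 68-1 comparisons. By the adversary weight-doubling argument, the max must personally win >= ceil(log_2(68)) = 7 comparisons; the 2nd-largest is among those 7 losers, needing 7-1 more comparisons. Total >= 68-1 + 7-1 = 73. A balanced knockout tournament achieves this.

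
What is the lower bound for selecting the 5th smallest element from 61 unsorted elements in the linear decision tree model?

Selecting the 5th smallest of 61 elements requires Omega(n) comparisons. Every element must be compared at least once. The BFPRT algorithm achieves O(n), making this tight.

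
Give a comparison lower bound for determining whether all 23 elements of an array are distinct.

In the algebraic decision-tree model, the YES region for element distinctness on 23 elements has 23! connected components (one per ordering). Ben-Or's theorem then gives a lower bound of Omega(log(n!)) = Omega(n log n).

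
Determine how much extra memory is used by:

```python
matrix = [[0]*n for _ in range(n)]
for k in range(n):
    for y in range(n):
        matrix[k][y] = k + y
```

Space complexity: O(n^2).
A 2D structure of size n x n is allocated.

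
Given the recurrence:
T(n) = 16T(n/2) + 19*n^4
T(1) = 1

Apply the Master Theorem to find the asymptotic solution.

a=16, b=2, f(n)=19*n^4. log_2(16) = 4. Case 2: T(n) = O(n^4 log n).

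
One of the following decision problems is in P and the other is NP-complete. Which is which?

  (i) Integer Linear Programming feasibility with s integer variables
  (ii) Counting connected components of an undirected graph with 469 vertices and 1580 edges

(i) is NP-complete: ILP feasibility is NP-complete (LP relaxation is in P).
(ii) is P: BFS/DFS visits each vertex and edge once: O(V+E).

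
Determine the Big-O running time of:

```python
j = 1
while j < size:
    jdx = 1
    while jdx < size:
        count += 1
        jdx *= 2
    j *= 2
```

Time complexity: O(log^2 n).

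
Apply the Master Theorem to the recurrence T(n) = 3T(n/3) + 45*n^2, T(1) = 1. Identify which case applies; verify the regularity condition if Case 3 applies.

a=3, b=3, f(n)=45*n^2.
log_3(3) = 1 < 2.
f(n) = Omega(n^(1+epsilon)) for some epsilon > 0, so Case 3 is the candidate.
Regularity: a*f(n/b) = 3*45*(n/3)^2 = (3/9)*45*n^2 <= c*f(n) with c = 3/9 < 1. Satisfied.
Case 3: T(n) = Theta(n^2).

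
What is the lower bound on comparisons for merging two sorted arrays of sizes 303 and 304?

Adversary argument: with sizes 303 and 304 (differing by at most 1), interleave the two arrays so that every consecutive pair in the output comes from different inputs. Then each of the 606 adjacent output pairs must be directly compared, or the algorithm cannot determine their relative order. So 606 comparisons are necessary; standard merge achieves this.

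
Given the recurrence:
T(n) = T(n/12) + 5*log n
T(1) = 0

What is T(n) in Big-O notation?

Each of the log_12(n) levels adds O(log n). T(n) = O(log^2 n).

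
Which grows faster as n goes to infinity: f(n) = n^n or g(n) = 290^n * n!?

g(n) = 290^n * n! grows faster: by Stirling n! ~ sqrt(2 pi n)(n/e)^n, so 290^n n! / n^n ~ (290/e)^n sqrt(2 pi n) -> infinity since 290/e > 1.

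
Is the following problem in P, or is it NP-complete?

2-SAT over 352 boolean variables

This problem is in P: 2-SAT is solvable in linear time via implication-graph SCCs.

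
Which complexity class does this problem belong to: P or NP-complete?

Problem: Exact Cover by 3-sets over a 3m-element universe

This problem is NP-complete: one of Karp's 21 NP-complete problems.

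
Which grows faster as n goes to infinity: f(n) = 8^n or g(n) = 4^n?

f(n) = 8^n grows faster: (8/4)^n -> infinity since 8/4 > 1.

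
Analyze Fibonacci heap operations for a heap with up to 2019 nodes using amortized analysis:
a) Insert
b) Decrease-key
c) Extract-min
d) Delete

Fibonacci heaps use lazy consolidation. Potential function Phi = t + 2m (t = number of trees, m = marked nodes).
- Insert: O(1) actual, Delta Phi = +1 (one new tree) => O(1) amortized.
- Decrease-key: with c cascading cuts, actual cost is O(c); Delta Phi <= c - 2(c-1) + 2 = 4 - c (c new trees; >= c-1 marks cleared; <= 1 new mark). Amortized O(c) + (4 - c) = O(1).
- Extract-min: O(D(n) + t) actual; consolidation drops t to <= D(n)+1, so Delta Phi pays for the t term. D(n) = O(log n) for n = 2019 => O(log n) amortized.
- Delete: decrease-key to -inf then extract-min = O(log n).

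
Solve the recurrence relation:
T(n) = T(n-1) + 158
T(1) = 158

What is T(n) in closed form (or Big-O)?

Unrolling: T(n) = T(n-1) + 158 = T(n-2) + 2*158 = ... = T(1) + (n-1)*158 = 158 + (n-1)*158 = 158n.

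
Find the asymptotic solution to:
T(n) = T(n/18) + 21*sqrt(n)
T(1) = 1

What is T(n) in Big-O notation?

Each level contributes sqrt(n/18^k). Geometric series with ratio 1/sqrt(18) < 1 sums to O(sqrt(n)).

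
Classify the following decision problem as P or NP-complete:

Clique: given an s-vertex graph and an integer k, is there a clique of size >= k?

This problem is NP-complete: complement of Independent Set / Vertex Cover (with k part of the input).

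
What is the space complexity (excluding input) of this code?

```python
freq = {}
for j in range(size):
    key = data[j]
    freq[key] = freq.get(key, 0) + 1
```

Space complexity: O(n).
Auxiliary storage grows linearly with the input size n in the worst case.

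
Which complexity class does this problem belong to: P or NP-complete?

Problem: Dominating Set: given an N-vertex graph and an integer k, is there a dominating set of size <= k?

This problem is NP-complete: reduces from Set Cover (with k part of the input).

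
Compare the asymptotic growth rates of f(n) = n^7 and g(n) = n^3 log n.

f(n) = n^7 grows faster: n^7 / (n^3 log n) = n^4/log n -> infinity.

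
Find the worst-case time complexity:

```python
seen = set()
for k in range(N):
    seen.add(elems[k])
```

Time complexity: O(n).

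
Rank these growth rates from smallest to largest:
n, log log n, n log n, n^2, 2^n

Ordered by growth rate: log log n < n < n log n < n^2 < 2^n.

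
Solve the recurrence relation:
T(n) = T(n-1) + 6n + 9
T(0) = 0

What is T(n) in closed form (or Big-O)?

Dominant term in sum is 6*sum(i, i=1..n) = 6*n*(n+1)/2 = O(n^2).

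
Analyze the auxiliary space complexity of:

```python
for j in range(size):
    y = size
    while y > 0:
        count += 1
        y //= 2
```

Space complexity: O(1).
Only a constant amount of auxiliary storage is used; nothing grows with n.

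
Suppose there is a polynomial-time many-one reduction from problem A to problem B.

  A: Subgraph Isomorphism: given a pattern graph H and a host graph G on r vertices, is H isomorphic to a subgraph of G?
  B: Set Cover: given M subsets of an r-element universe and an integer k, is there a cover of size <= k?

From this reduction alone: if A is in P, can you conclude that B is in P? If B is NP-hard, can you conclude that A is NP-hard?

A poly-time reduction A <=_p B transfers tractability DOWN (B easy => A easy) and hardness UP (A hard => B hard), not the reverse.
From A in P, the reduction alone does NOT give B in P: any problem in P trivially reduces to SAT, yet SAT is not known to be in P.
From B NP-hard, the reduction alone does NOT give A NP-hard: again, easy problems reduce to hard ones.
(Here in fact A is NP-complete and B is NP-complete.)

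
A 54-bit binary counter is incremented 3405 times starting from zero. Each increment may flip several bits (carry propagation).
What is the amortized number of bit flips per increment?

Bit i flips on every 2^i-th increment, so over 3405 increments bit i flips floor(3405/2^i) times. Summing over i: total flips < 2 * 3405. Amortized: < 2 = O(1) per increment.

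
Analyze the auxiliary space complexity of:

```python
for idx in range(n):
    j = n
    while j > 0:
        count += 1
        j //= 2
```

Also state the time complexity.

Space complexity: O(1).
Only a constant amount of auxiliary storage is used; nothing grows with n.
Time complexity: O(n log n).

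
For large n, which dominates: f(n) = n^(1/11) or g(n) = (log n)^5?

f(n) = n^(1/11) grows faster: any positive power of n dominates any polylog.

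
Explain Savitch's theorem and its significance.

Savitch's theorem states that NSPACE(f(n)) is contained in DSPACE(f(n)^2) for f(n) >= log n. In particular, NPSPACE = PSPACE, meaning nondeterminism does not significantly help for space-bounded computation. This contrasts with time, where we do not know if P = NP.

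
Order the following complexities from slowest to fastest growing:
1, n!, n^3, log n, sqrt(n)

Ordered by growth rate: 1 < log n < sqrt(n) < n^3 < n!.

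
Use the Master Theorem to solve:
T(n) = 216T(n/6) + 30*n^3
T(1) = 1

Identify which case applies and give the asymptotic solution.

a=216, b=6, f(n)=30*n^3.
log_6(216) = 3, so n^(log_b(a)) = n^3.
f(n) = Theta(n^3), so Case 2 applies.
T(n) = Theta(n^3 log n).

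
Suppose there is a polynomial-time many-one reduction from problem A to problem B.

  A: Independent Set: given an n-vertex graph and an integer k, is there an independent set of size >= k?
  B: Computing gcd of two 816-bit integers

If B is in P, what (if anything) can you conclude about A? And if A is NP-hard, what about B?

A poly-time reduction A <=_p B means any A-instance can be transformed to a B-instance in poly time.
If B is in P: compose the reduction with B's poly-time algorithm to solve A in poly time, so A is in P.
If A is NP-hard: every NP problem reduces to A, which reduces to B; composing reductions, every NP problem reduces to B, so B is NP-hard.
(Here in fact A is NP-complete and B is in P, so no such reduction is known -- its existence would imply P = NP; the analysis concerns only what the assumed reduction would or would not let you conclude.)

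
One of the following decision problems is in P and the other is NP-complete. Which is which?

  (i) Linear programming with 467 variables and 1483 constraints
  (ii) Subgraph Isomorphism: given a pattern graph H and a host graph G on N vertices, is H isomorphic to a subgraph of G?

(i) is P: the ellipsoid and interior-point methods run in polynomial time.
(ii) is NP-complete: generalizes Clique and Hamiltonian Path (pattern size is part of the input).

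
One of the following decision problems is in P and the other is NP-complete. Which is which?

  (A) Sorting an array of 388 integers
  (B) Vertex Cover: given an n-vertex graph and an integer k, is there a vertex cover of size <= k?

(A) is P: merge sort runs in O(n log n).
(B) is NP-complete: one of Karp's 21 NP-complete problems (with k part of the input; for any fixed constant k it is in P).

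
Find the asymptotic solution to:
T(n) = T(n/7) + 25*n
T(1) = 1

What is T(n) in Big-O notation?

Geometric series: 25*n*(1 + 1/7 + 1/7^2 + ...) = O(n). T(n) = O(n).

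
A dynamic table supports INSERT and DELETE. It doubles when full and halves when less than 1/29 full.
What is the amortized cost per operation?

Using potential function Phi = |2*num_items - table_size| when load > 1/2, and Phi = table_size/2 - num_items otherwise. The gap of 1/29 vs 1/2 for shrinking prevents thrashing. Both insert and delete have O(1) amortized cost.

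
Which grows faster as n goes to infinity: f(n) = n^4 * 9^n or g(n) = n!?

g(n) = n! grows faster: by Stirling n! ~ (n/e)^n sqrt(2*pi*n); (n/e)^n eventually dominates n^4 * 9^n.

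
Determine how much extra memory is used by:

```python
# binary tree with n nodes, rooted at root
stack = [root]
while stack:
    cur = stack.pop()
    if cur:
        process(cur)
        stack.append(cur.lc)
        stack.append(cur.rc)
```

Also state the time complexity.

Space complexity: O(n).
Auxiliary storage grows linearly with the input size n in the worst case.
Time complexity: O(n).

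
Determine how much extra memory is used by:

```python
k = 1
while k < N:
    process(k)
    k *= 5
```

Space complexity: O(1).
Only a constant amount of auxiliary storage is used; nothing grows with n.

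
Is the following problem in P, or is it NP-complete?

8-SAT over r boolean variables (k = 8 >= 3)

This problem is NP-complete: 3-SAT is NP-complete (Cook-Levin); k-SAT for k>=3 reduces from 3-SAT.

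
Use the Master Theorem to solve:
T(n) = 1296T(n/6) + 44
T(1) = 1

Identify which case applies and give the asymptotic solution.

a=1296, b=6, f(n)=44.
log_6(1296) = 4 > 0.
Since f(n) = O(n^0) is polynomially smaller than n^4, Case 1 applies.
T(n) = Theta(n^4).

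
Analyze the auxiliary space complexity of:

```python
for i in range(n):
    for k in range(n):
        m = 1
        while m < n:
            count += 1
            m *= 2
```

Space complexity: O(1).
Only a constant amount of auxiliary storage is used; nothing grows with n.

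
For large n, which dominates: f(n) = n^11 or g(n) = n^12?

g(n) = n^12 grows faster: n^12/n^11 = n^1 -> infinity.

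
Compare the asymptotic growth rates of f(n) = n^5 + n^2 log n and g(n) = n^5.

f(n) = n^5 + n^2 log n and g(n) = n^5 are Theta of each other: the lower-order n^2 log n term is o(n^5); both are Theta(n^5).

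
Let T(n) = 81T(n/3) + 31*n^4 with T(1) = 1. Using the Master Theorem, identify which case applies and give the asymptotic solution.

a=81, b=3, f(n)=31*n^4.
log_3(81) = 4, so n^(log_b(a)) = n^4.
f(n) = Theta(n^4), so Case 2 applies.
T(n) = Theta(n^4 log n).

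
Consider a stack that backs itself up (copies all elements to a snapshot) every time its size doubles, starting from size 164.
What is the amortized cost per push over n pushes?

Backups occur at sizes 164, 328, 656, ..., copying 164 + 328 + 656 + ... <= 2n elements total (geometric series). Spread over n pushes, the amortized backup cost is O(1) per push.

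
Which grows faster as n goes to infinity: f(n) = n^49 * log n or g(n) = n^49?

f(n) = n^49 * log n grows faster: extra log n factor -> infinity.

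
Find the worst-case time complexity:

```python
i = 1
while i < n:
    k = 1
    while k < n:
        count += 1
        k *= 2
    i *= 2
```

Time complexity: O(log^2 n).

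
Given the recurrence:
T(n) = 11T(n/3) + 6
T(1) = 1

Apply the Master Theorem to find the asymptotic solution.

a=11, b=3, f(n)=6. log_3(11) = 2.183. Case 1 of Master Theorem: T(n) = O(n^2.183).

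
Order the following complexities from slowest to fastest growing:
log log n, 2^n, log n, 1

Ordered by growth rate: 1 < log log n < log n < 2^n.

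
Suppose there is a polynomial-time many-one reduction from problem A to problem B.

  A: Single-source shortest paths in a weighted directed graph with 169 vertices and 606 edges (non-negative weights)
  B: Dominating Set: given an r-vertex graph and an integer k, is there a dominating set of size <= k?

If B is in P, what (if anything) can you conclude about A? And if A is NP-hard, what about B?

A poly-time reduction A <=_p B means any A-instance can be transformed to a B-instance in poly time.
If B is in P: compose the reduction with B's poly-time algorithm to solve A in poly time, so A is in P.
If A is NP-hard: every NP problem reduces to A, which reduces to B; composing reductions, every NP problem reduces to B, so B is NP-hard.
(Here in fact A is P and B is NP-complete.)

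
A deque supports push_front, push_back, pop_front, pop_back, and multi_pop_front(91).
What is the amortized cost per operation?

Assign 2 credits to each push operation. A pop uses 1 saved credit. multi_pop_front(91) uses up to 91 saved credits from previous pushes. Credits never go negative. Amortized cost is O(1).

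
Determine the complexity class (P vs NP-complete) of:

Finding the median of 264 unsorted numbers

This problem is in P: linear-time selection (median-of-medians) runs in O(n).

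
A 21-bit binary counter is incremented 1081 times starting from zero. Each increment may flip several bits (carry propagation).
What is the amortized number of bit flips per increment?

Bit i flips on every 2^i-th increment, so over 1081 increments bit i flips floor(1081/2^i) times. Summing over i: total flips < 2 * 1081. Amortized: < 2 = O(1) per increment.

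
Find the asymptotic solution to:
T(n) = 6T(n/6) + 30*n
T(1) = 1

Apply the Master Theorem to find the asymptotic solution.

a=6, b=6, f(n)=30*n. log_6(6) = 1. Case 2: T(n) = O(n log n).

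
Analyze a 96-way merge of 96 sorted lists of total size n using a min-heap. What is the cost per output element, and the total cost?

Maintain a min-heap of size 96 holding the current head of each list. Each output step does one extract-min (O(log 96)) and one insert of that list's next element (O(log 96)). Each of the n elements passes through the heap exactly once, so the total cost is O(n log 96), i.e. O(log 96) per output element.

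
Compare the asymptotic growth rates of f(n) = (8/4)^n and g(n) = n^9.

f(n) = (8/4)^n grows faster: (8/4)^n is exponential with base 8/4 > 1, dominating every polynomial.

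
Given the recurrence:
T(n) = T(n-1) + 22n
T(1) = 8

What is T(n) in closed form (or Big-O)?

Unrolling: T(n) = 8 + 22*(2 + 3 + ... + n) = 8 + 22*(n(n+1)/2 - 1) = O(n^2).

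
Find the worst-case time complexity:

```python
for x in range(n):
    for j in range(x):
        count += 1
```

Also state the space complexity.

Time complexity: O(n^2).
Space complexity: O(1).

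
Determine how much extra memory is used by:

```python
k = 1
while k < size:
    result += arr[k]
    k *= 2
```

Space complexity: O(1).
Only a constant amount of auxiliary storage is used; nothing grows with n.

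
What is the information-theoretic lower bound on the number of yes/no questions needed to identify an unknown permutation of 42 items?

There are 42! = 1405006117752879898543142606244511569936384000000000 permutations. Each yes/no question gives at most 1 bit, so at least ceil(log_2(1405006117752879898543142606244511569936384000000000)) = 170 questions are needed.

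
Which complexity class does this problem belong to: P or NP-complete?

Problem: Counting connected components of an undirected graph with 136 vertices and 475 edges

This problem is in P: BFS/DFS visits each vertex and edge once: O(V+E).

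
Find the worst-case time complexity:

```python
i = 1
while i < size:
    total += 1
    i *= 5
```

Time complexity: O(log n).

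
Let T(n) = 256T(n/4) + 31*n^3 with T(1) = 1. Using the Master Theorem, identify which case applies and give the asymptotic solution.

a=256, b=4, f(n)=31*n^3.
log_4(256) = 4 > 3.
Since f(n) = O(n^3) is polynomially smaller than n^4, Case 1 applies.
T(n) = Theta(n^4).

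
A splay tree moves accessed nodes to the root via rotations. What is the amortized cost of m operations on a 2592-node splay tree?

Using a potential function Phi = sum of log(size of subtree) for each node, each splay operation has amortized cost O(log n) where n = 2592. Bad individual operations (O(n)) are offset by decreased potential.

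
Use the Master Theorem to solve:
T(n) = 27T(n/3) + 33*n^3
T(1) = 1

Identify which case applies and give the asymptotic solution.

a=27, b=3, f(n)=33*n^3.
log_3(27) = 3, so n^(log_b(a)) = n^3.
f(n) = Theta(n^3), so Case 2 applies.
T(n) = Theta(n^3 log n).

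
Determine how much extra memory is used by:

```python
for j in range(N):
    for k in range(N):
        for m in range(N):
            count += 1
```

Space complexity: O(1).
Only a constant amount of auxiliary storage is used; nothing grows with n.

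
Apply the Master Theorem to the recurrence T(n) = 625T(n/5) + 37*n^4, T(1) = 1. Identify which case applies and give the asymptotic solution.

a=625, b=5, f(n)=37*n^4.
log_5(625) = 4, so n^(log_b(a)) = n^4.
f(n) = Theta(n^4), so Case 2 applies.
T(n) = Theta(n^4 log n).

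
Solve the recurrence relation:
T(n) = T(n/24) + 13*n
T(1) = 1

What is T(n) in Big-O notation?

Geometric series: 13*n*(1 + 1/24 + 1/24^2 + ...) = O(n). T(n) = O(n).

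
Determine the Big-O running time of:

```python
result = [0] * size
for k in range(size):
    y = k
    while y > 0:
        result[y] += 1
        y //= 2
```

Time complexity: O(n log n).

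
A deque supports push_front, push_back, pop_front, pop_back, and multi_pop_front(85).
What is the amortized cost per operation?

Assign 2 credits to each push operation. A pop uses 1 saved credit. multi_pop_front(85) uses up to 85 saved credits from previous pushes. Credits never go negative. Amortized cost is O(1).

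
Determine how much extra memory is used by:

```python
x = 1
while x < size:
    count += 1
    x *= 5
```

Space complexity: O(1).
Only a constant amount of auxiliary storage is used; nothing grows with n.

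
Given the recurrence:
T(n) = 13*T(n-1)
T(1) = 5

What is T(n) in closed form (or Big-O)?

Each step multiplies by 13. T(n) = T(1)*13^(n-1) = 5*13^(n-1).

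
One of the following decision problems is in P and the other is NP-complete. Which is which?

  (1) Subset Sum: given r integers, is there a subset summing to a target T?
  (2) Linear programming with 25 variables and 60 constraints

(1) is NP-complete: one of Karp's 21 NP-complete problems.
(2) is P: the ellipsoid and interior-point methods run in polynomial time.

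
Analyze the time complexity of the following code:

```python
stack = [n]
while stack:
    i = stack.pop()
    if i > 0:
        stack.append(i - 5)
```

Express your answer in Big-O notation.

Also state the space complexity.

Time complexity: O(n).
Space complexity: O(1).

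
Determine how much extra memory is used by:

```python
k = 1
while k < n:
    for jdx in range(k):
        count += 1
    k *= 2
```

Space complexity: O(1).
Only a constant amount of auxiliary storage is used; nothing grows with n.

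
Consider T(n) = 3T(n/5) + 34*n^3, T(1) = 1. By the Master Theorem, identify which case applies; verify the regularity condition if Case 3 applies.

a=3, b=5, f(n)=34*n^3.
log_5(3) = 0.6826 < 3.
f(n) = Omega(n^(0.6826+epsilon)) for some epsilon > 0, so Case 3 is the candidate.
Regularity: a*f(n/b) = 3*34*(n/5)^3 = (3/125)*34*n^3 <= c*f(n) with c = 3/125 < 1. Satisfied.
Case 3: T(n) = Theta(n^3).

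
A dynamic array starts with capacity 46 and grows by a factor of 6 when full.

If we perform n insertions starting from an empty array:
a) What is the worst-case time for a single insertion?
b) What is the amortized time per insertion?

(a) Worst-case single insertion: O(n) -- when the array is full at capacity c, the resize copies all c elements, and c can be Theta(n).
(b) Resizes happen at sizes 46, 276, 1656, ... Total copy cost for n insertions: 46 + 276 + ... = O(n) (geometric series with ratio 1/6). Amortized cost per insertion: O(n)/n = O(1).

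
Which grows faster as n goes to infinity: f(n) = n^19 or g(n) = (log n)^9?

f(n) = n^19 grows faster: any positive polynomial dominates any polylog.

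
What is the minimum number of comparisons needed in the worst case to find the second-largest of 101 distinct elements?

Lower bound: finding the max needs 101-1 comparisons. By the adversary weight-doubling argument, the max must personally win >= ceil(log_2(101)) = 7 comparisons; the 2nd-largest is among those 7 losers, needing 7-1 more comparisons. Total >= 101-1 + 7-1 = 106. A balanced knockout tournament achieves this.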